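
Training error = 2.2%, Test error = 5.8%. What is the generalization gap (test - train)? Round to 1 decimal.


Generalization gap = test_error - train_error
= 5.8 - 2.2
= 3.6%
A moderate gap.

3.6


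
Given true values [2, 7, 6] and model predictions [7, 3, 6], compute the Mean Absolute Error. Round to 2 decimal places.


Absolute errors: [5, 4, 0]
Sum of absolute errors = 9
MAE = 9 / 3 = 3.00

3.00


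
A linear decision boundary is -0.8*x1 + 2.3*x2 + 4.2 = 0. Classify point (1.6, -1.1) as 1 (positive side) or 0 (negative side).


Compute -0.8 * 1.6 + 2.3 * -1.1 + 4.2
= -1.28 + -2.53 + 4.2
= 0.39
Since 0.39 >= 0, the point is on the positive side.

1


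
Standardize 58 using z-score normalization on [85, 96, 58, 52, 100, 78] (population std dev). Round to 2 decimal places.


Mean = (85 + 96 + 58 + 52 + 100 + 78) / 6 = 78.1667
Variance = sum((x_i - mean)^2) / n = 322.1389
Std = sqrt(322.1389) = 17.9482
Z = (x - mean) / std
= (58 - 78.1667) / 17.9482
= -20.1667 / 17.9482
= -1.12

-1.12


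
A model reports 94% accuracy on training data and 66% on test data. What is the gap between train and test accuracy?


Gap = train_accuracy - test_accuracy
= 94 - 66
= 28%
This large gap strongly indicates overfitting.

28


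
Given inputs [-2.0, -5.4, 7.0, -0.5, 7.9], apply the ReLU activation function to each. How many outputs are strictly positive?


ReLU(x) = max(0, x) for each element:
ReLU(-2.0) = 0
ReLU(-5.4) = 0
ReLU(7.0) = 7.0
ReLU(-0.5) = 0
ReLU(7.9) = 7.9
Active neurons (>0): 2

2


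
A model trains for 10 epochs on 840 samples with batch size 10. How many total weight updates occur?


Iterations per epoch = 840 / 10 = 84
Total updates = iterations_per_epoch * epochs
= 84 * 10
= 840

840


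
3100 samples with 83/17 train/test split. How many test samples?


Train samples = 3100 * 83% = 2573
Test samples = 3100 - 2573
= 527

527


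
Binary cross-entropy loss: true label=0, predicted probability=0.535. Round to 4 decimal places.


For y=0: Loss = -log(1-p)
= -log(1 - 0.535)
= -log(0.465)
= -(-0.7657)
= 0.7657

0.7657


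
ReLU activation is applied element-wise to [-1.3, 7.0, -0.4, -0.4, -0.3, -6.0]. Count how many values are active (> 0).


ReLU(x) = max(0, x) for each element:
ReLU(-1.3) = 0
ReLU(7.0) = 7.0
ReLU(-0.4) = 0
ReLU(-0.4) = 0
ReLU(-0.3) = 0
ReLU(-6.0) = 0
Active neurons (>0): 1

1


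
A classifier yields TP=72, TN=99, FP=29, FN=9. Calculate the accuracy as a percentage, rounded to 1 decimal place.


Accuracy = (TP + TN) / (TP + TN + FP + FN) * 100
= (72 + 99) / (72 + 99 + 29 + 9)
= 171 / 209
= 0.8182
= 81.8%

81.8


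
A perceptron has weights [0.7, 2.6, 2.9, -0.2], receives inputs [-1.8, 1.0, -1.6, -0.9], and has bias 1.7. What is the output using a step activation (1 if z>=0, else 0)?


z = w . x + b
= 0.7*-1.8 + 2.6*1.0 + 2.9*-1.6 + -0.2*-0.9 + 1.7
= -1.26 + 2.6 + -4.64 + 0.18 + 1.7
= -3.12 + 1.7
= -1.42
Since z = -1.42 < 0, output = 0

0


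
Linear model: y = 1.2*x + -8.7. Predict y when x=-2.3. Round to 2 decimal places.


y = 1.2 * -2.3 + (-8.7)
= -2.76 + (-8.7)
= -11.46

-11.46


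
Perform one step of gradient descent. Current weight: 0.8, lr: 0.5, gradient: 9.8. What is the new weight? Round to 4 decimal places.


w_new = w_old - lr * gradient
= 0.8 - 0.5 * 9.8
= 0.8 - (4.9)
= -4.1000

-4.1000


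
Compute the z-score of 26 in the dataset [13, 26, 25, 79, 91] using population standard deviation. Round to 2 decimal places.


Mean = (13 + 26 + 25 + 79 + 91) / 5 = 46.8
Variance = sum((x_i - mean)^2) / n = 1008.16
Std = sqrt(1008.16) = 31.7515
Z = (x - mean) / std
= (26 - 46.8) / 31.7515
= -20.8 / 31.7515
= -0.66

-0.66


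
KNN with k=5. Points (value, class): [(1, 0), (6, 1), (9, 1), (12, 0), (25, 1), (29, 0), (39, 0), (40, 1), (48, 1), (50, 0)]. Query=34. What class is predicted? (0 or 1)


Distances from query 34:
Point 29 (class 0): distance = 5
Point 39 (class 0): distance = 5
Point 40 (class 1): distance = 6
Point 25 (class 1): distance = 9
Point 48 (class 1): distance = 14
K=5 nearest neighbors: classes = [0, 0, 1, 1, 1]
Votes for class 1: 3 / 5
Majority vote => class 1

1


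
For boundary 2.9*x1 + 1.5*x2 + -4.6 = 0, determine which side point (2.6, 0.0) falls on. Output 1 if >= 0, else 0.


Compute 2.9 * 2.6 + 1.5 * 0.0 + -4.6
= 7.54 + 0.0 + -4.6
= 2.94
Since 2.94 >= 0, the point is on the positive side.

1


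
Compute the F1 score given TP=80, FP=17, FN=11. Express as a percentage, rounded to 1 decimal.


Precision = TP / (TP + FP) = 80 / 97 = 0.8247
Recall = TP / (TP + FN) = 80 / 91 = 0.8791
F1 = 2 * P * R / (P + R)
= 2 * 0.8247 * 0.8791 / (0.8247 + 0.8791)
= 1.4501 / 1.7039
= 0.8511
As percentage: 85.1%

85.1


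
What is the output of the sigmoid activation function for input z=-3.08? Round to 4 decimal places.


sigmoid(z) = 1 / (1 + exp(-z))
exp(-(-3.08)) = exp(3.08) = 21.7584
1 + 21.7584 = 22.7584
1 / 22.7584 = 0.0439

0.0439


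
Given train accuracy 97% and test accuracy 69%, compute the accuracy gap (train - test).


Gap = train_accuracy - test_accuracy
= 97 - 69
= 28%
This large gap strongly indicates overfitting.

28


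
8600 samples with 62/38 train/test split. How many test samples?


Train samples = 8600 * 62% = 5332
Test samples = 8600 - 5332
= 3268

3268


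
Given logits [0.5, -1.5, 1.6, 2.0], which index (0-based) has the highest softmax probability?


Softmax is a monotonic transformation, so it preserves the argmax.
We need to find the index of the maximum logit.
Index 0: 0.5
Index 1: -1.5
Index 2: 1.6
Index 3: 2.0
Maximum logit = 2.0 at index 3

3


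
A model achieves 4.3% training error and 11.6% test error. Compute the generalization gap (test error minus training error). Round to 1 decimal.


Generalization gap = test_error - train_error
= 11.6 - 4.3
= 7.3%
A moderate gap.

7.3


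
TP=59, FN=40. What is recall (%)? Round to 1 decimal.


Recall = TP / (TP + FN) * 100
= 59 / (59 + 40)
= 59 / 99
= 0.596
= 59.6%

59.6


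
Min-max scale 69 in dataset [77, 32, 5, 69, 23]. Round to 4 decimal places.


Min = 5, Max = 77
Range = 77 - 5 = 72
Scaled = (x - min) / (max - min)
= (69 - 5) / 72
= 64 / 72
= 0.8889

0.8889


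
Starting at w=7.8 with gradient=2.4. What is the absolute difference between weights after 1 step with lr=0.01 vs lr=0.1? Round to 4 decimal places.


With lr=0.01: w_new = 7.8 - 0.01 * 2.4 = 7.776
With lr=0.1: w_new = 7.8 - 0.1 * 2.4 = 7.56
Absolute difference = |7.776 - 7.56|
= 0.2160

0.2160


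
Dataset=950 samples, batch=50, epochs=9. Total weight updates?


Iterations per epoch = 950 / 50 = 19
Total updates = iterations_per_epoch * epochs
= 19 * 9
= 171

171


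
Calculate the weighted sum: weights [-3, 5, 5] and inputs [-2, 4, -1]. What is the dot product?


Element-wise products:
-3 * -2 = 6
5 * 4 = 20
5 * -1 = -5
Sum = 6 + 20 + -5
= 21

21


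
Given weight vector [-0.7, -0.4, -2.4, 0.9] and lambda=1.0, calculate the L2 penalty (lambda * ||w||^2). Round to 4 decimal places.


Squaring each weight:
(-0.7)^2 = 0.49
(-0.4)^2 = 0.16
(-2.4)^2 = 5.76
0.9^2 = 0.81
Sum of squares = 7.22
Penalty = 1.0 * 7.22 = 7.2200

7.2200


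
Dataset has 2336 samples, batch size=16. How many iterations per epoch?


Iterations per epoch = dataset_size / batch_size
= 2336 / 16
= 146

146


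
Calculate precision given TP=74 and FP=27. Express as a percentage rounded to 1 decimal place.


Precision = TP / (TP + FP) * 100
= 74 / (74 + 27)
= 74 / 101
= 0.7327
= 73.3%

73.3


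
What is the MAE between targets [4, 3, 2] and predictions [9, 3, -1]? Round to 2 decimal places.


Absolute errors: [5, 0, 3]
Sum of absolute errors = 8
MAE = 8 / 3 = 2.67

2.67


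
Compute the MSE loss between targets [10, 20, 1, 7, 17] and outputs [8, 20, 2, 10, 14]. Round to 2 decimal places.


Differences: [2, 0, -1, -3, 3]
Squared errors: [4, 0, 1, 9, 9]
Sum of squared errors = 23
MSE = 23 / 5 = 4.60

4.60


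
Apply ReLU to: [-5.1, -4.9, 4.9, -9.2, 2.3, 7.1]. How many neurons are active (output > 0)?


ReLU(x) = max(0, x) for each element:
ReLU(-5.1) = 0
ReLU(-4.9) = 0
ReLU(4.9) = 4.9
ReLU(-9.2) = 0
ReLU(2.3) = 2.3
ReLU(7.1) = 7.1
Active neurons (>0): 3

3


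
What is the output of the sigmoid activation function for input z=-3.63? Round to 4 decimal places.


sigmoid(z) = 1 / (1 + exp(-z))
exp(-(-3.63)) = exp(3.63) = 37.7128
1 + 37.7128 = 38.7128
1 / 38.7128 = 0.0258

0.0258


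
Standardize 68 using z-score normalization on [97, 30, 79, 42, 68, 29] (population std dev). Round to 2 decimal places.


Mean = (97 + 30 + 79 + 42 + 68 + 29) / 6 = 57.5
Variance = sum((x_i - mean)^2) / n = 656.9167
Std = sqrt(656.9167) = 25.6304
Z = (x - mean) / std
= (68 - 57.5) / 25.6304
= 10.5 / 25.6304
= 0.41

0.41


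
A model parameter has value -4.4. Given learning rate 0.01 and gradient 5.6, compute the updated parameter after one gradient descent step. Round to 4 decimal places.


w_new = w_old - lr * gradient
= -4.4 - 0.01 * 5.6
= -4.4 - (0.056)
= -4.4560

-4.4560


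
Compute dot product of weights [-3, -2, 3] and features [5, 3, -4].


Element-wise products:
-3 * 5 = -15
-2 * 3 = -6
3 * -4 = -12
Sum = -15 + -6 + -12
= -33

-33


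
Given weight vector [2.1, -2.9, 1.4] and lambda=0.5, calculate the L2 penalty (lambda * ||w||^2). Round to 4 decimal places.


Squaring each weight:
2.1^2 = 4.41
(-2.9)^2 = 8.41
1.4^2 = 1.96
Sum of squares = 14.78
Penalty = 0.5 * 14.78 = 7.3900

7.3900


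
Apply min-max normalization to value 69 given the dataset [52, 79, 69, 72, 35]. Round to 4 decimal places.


Min = 35, Max = 79
Range = 79 - 35 = 44
Scaled = (x - min) / (max - min)
= (69 - 35) / 44
= 34 / 44
= 0.7727

0.7727


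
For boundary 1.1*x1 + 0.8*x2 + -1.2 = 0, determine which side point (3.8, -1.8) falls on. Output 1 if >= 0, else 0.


Compute 1.1 * 3.8 + 0.8 * -1.8 + -1.2
= 4.18 + -1.44 + -1.2
= 1.54
Since 1.54 >= 0, the point is on the positive side.

1


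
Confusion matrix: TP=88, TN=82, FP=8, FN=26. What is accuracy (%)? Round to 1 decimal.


Accuracy = (TP + TN) / (TP + TN + FP + FN) * 100
= (88 + 82) / (88 + 82 + 8 + 26)
= 170 / 204
= 0.8333
= 83.3%

83.3


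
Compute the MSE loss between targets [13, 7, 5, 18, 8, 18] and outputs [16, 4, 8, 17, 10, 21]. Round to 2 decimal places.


Differences: [-3, 3, -3, 1, -2, -3]
Squared errors: [9, 9, 9, 1, 4, 9]
Sum of squared errors = 41
MSE = 41 / 6 = 6.83

6.83


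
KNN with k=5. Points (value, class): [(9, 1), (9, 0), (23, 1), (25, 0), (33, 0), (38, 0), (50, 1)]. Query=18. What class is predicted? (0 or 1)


Distances from query 18:
Point 23 (class 1): distance = 5
Point 25 (class 0): distance = 7
Point 9 (class 0): distance = 9
Point 9 (class 1): distance = 9
Point 33 (class 0): distance = 15
K=5 nearest neighbors: classes = [1, 0, 0, 1, 0]
Votes for class 1: 2 / 5
Majority vote => class 0

0


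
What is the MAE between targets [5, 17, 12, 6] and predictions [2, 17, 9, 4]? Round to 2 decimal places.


Absolute errors: [3, 0, 3, 2]
Sum of absolute errors = 8
MAE = 8 / 4 = 2.00

2.00


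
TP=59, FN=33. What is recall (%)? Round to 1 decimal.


Recall = TP / (TP + FN) * 100
= 59 / (59 + 33)
= 59 / 92
= 0.6413
= 64.1%

64.1


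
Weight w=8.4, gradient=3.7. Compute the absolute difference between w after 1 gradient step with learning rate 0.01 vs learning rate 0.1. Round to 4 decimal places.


With lr=0.01: w_new = 8.4 - 0.01 * 3.7 = 8.363
With lr=0.1: w_new = 8.4 - 0.1 * 3.7 = 8.03
Absolute difference = |8.363 - 8.03|
= 0.3330

0.3330


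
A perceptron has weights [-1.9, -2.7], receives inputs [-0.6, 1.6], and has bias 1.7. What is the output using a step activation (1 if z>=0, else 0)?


z = w . x + b
= -1.9*-0.6 + -2.7*1.6 + 1.7
= 1.14 + -4.32 + 1.7
= -3.18 + 1.7
= -1.48
Since z = -1.48 < 0, output = 0

0


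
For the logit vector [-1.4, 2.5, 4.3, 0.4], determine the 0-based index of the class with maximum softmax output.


Softmax is a monotonic transformation, so it preserves the argmax.
We need to find the index of the maximum logit.
Index 0: -1.4
Index 1: 2.5
Index 2: 4.3
Index 3: 0.4
Maximum logit = 4.3 at index 2

2


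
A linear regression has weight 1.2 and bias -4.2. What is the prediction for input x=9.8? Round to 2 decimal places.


y = 1.2 * 9.8 + (-4.2)
= 11.76 + (-4.2)
= 7.56

7.56


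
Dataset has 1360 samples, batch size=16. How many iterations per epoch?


Iterations per epoch = dataset_size / batch_size
= 1360 / 16
= 85

85


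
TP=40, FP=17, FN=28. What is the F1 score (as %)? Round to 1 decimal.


Precision = TP / (TP + FP) = 40 / 57 = 0.7018
Recall = TP / (TP + FN) = 40 / 68 = 0.5882
F1 = 2 * P * R / (P + R)
= 2 * 0.7018 * 0.5882 / (0.7018 + 0.5882)
= 0.8256 / 1.29
= 0.64
As percentage: 64.0%

64.0


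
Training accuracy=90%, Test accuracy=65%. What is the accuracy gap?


Gap = train_accuracy - test_accuracy
= 90 - 65
= 25%
This large gap strongly indicates overfitting.

25


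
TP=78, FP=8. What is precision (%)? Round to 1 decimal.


Precision = TP / (TP + FP) * 100
= 78 / (78 + 8)
= 78 / 86
= 0.907
= 90.7%

90.7


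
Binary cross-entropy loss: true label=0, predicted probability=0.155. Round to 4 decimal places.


For y=0: Loss = -log(1-p)
= -log(1 - 0.155)
= -log(0.845)
= -(-0.1684)
= 0.1684

0.1684


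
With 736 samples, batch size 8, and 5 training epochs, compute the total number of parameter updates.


Iterations per epoch = 736 / 8 = 92
Total updates = iterations_per_epoch * epochs
= 92 * 5
= 460

460


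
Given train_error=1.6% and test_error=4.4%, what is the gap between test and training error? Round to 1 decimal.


Generalization gap = test_error - train_error
= 4.4 - 1.6
= 2.8%
A moderate gap.

2.8


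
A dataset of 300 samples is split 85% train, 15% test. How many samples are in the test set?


Train samples = 300 * 85% = 255
Test samples = 300 - 255
= 45

45


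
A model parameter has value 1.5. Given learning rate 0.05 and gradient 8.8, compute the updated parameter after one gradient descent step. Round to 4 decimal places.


w_new = w_old - lr * gradient
= 1.5 - 0.05 * 8.8
= 1.5 - (0.44)
= 1.0600

1.0600


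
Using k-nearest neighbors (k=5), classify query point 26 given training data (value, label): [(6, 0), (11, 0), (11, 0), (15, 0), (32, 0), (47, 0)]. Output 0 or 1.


Distances from query 26:
Point 32 (class 0): distance = 6
Point 15 (class 0): distance = 11
Point 11 (class 0): distance = 15
Point 11 (class 0): distance = 15
Point 6 (class 0): distance = 20
K=5 nearest neighbors: classes = [0, 0, 0, 0, 0]
Votes for class 1: 0 / 5
Majority vote => class 0

0


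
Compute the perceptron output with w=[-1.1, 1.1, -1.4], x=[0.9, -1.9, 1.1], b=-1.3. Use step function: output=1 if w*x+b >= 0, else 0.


z = w . x + b
= -1.1*0.9 + 1.1*-1.9 + -1.4*1.1 + -1.3
= -0.99 + -2.09 + -1.54 + -1.3
= -4.62 + -1.3
= -5.92
Since z = -5.92 < 0, output = 0

0


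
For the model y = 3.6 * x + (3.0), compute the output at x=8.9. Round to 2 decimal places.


y = 3.6 * 8.9 + (3.0)
= 32.04 + (3.0)
= 35.04

35.04


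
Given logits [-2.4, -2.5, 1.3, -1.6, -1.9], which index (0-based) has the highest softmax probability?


Softmax is a monotonic transformation, so it preserves the argmax.
We need to find the index of the maximum logit.
Index 0: -2.4
Index 1: -2.5
Index 2: 1.3
Index 3: -1.6
Index 4: -1.9
Maximum logit = 1.3 at index 2

2


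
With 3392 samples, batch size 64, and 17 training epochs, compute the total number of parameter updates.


Iterations per epoch = 3392 / 64 = 53
Total updates = iterations_per_epoch * epochs
= 53 * 17
= 901

901


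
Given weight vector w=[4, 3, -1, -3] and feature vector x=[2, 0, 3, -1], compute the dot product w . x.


Element-wise products:
4 * 2 = 8
3 * 0 = 0
-1 * 3 = -3
-3 * -1 = 3
Sum = 8 + 0 + -3 + 3
= 8

8


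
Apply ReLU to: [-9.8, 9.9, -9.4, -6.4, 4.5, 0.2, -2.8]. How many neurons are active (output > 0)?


ReLU(x) = max(0, x) for each element:
ReLU(-9.8) = 0
ReLU(9.9) = 9.9
ReLU(-9.4) = 0
ReLU(-6.4) = 0
ReLU(4.5) = 4.5
ReLU(0.2) = 0.2
ReLU(-2.8) = 0
Active neurons (>0): 3

3


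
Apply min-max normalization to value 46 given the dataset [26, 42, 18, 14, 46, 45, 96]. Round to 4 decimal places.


Min = 14, Max = 96
Range = 96 - 14 = 82
Scaled = (x - min) / (max - min)
= (46 - 14) / 82
= 32 / 82
= 0.3902

0.3902


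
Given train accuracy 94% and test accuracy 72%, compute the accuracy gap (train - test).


Gap = train_accuracy - test_accuracy
= 94 - 72
= 22%
This large gap strongly indicates overfitting.

22


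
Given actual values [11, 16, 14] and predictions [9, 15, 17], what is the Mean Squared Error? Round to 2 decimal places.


Differences: [2, 1, -3]
Squared errors: [4, 1, 9]
Sum of squared errors = 14
MSE = 14 / 3 = 4.67

4.67


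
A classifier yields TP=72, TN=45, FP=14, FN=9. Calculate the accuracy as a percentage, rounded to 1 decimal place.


Accuracy = (TP + TN) / (TP + TN + FP + FN) * 100
= (72 + 45) / (72 + 45 + 14 + 9)
= 117 / 140
= 0.8357
= 83.6%

83.6


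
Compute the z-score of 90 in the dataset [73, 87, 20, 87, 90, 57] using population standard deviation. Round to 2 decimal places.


Mean = (73 + 87 + 20 + 87 + 90 + 57) / 6 = 69.0
Variance = sum((x_i - mean)^2) / n = 608.3333
Std = sqrt(608.3333) = 24.6644
Z = (x - mean) / std
= (90 - 69.0) / 24.6644
= 21.0 / 24.6644
= 0.85

0.85


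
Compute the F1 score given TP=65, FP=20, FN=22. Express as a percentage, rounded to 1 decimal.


Precision = TP / (TP + FP) = 65 / 85 = 0.7647
Recall = TP / (TP + FN) = 65 / 87 = 0.7471
F1 = 2 * P * R / (P + R)
= 2 * 0.7647 * 0.7471 / (0.7647 + 0.7471)
= 1.1427 / 1.5118
= 0.7558
As percentage: 75.6%

75.6


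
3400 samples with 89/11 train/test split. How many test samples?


Train samples = 3400 * 89% = 3026
Test samples = 3400 - 3026
= 374

374


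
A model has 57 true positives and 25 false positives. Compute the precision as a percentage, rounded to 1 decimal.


Precision = TP / (TP + FP) * 100
= 57 / (57 + 25)
= 57 / 82
= 0.6951
= 69.5%

69.5


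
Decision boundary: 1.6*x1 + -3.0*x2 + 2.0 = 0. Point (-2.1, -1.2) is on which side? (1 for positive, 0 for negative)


Compute 1.6 * -2.1 + -3.0 * -1.2 + 2.0
= -3.36 + 3.6 + 2.0
= 2.24
Since 2.24 >= 0, the point is on the positive side.

1


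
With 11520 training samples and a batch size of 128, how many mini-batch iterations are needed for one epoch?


Iterations per epoch = dataset_size / batch_size
= 11520 / 128
= 90

90


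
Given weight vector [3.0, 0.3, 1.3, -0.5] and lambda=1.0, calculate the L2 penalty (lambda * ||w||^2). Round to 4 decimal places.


Squaring each weight:
3.0^2 = 9.0
0.3^2 = 0.09
1.3^2 = 1.69
(-0.5)^2 = 0.25
Sum of squares = 11.03
Penalty = 1.0 * 11.03 = 11.0300

11.0300


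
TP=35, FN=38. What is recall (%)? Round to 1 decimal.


Recall = TP / (TP + FN) * 100
= 35 / (35 + 38)
= 35 / 73
= 0.4795
= 47.9%

47.9


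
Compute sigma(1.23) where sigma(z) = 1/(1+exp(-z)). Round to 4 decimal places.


sigmoid(z) = 1 / (1 + exp(-z))
exp(-(1.23)) = exp(-1.23) = 0.2923
1 + 0.2923 = 1.2923
1 / 1.2923 = 0.7738

0.7738


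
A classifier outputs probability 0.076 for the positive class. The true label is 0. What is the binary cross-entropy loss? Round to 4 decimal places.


For y=0: Loss = -log(1-p)
= -log(1 - 0.076)
= -log(0.924)
= -(-0.079)
= 0.0790

0.0790


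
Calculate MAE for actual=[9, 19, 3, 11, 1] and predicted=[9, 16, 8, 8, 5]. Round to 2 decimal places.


Absolute errors: [0, 3, 5, 3, 4]
Sum of absolute errors = 15
MAE = 15 / 5 = 3.00

3.00


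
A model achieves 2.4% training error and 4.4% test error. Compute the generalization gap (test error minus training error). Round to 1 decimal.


Generalization gap = test_error - train_error
= 4.4 - 2.4
= 2.0%
A moderate gap.

2.0


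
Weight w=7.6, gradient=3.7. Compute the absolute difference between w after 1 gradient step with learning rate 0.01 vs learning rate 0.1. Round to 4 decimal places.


With lr=0.01: w_new = 7.6 - 0.01 * 3.7 = 7.563
With lr=0.1: w_new = 7.6 - 0.1 * 3.7 = 7.23
Absolute difference = |7.563 - 7.23|
= 0.3330

0.3330


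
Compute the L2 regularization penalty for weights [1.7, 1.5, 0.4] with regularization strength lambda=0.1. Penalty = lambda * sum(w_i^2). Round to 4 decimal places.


Squaring each weight:
1.7^2 = 2.89
1.5^2 = 2.25
0.4^2 = 0.16
Sum of squares = 5.3
Penalty = 0.1 * 5.3 = 0.5300

0.5300


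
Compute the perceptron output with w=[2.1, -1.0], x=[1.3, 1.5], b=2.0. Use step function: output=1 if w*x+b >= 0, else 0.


z = w . x + b
= 2.1*1.3 + -1.0*1.5 + 2.0
= 2.73 + -1.5 + 2.0
= 1.23 + 2.0
= 3.23
Since z = 3.23 >= 0, output = 1

1


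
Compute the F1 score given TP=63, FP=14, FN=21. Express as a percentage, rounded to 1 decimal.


Precision = TP / (TP + FP) = 63 / 77 = 0.8182
Recall = TP / (TP + FN) = 63 / 84 = 0.75
F1 = 2 * P * R / (P + R)
= 2 * 0.8182 * 0.75 / (0.8182 + 0.75)
= 1.2273 / 1.5682
= 0.7826
As percentage: 78.3%

78.3


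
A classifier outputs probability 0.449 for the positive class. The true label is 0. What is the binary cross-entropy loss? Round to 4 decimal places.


For y=0: Loss = -log(1-p)
= -log(1 - 0.449)
= -log(0.551)
= -(-0.596)
= 0.5960

0.5960


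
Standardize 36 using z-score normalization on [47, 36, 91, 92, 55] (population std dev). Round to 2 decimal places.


Mean = (47 + 36 + 91 + 92 + 55) / 5 = 64.2
Variance = sum((x_i - mean)^2) / n = 533.36
Std = sqrt(533.36) = 23.0946
Z = (x - mean) / std
= (36 - 64.2) / 23.0946
= -28.2 / 23.0946
= -1.22

-1.22


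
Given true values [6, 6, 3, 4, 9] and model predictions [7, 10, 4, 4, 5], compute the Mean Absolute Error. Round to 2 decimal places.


Absolute errors: [1, 4, 1, 0, 4]
Sum of absolute errors = 10
MAE = 10 / 5 = 2.00

2.00


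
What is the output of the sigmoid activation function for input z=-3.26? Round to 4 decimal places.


sigmoid(z) = 1 / (1 + exp(-z))
exp(-(-3.26)) = exp(3.26) = 26.0495
1 + 26.0495 = 27.0495
1 / 27.0495 = 0.0370

0.0370


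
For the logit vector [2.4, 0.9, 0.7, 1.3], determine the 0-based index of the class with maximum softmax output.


Softmax is a monotonic transformation, so it preserves the argmax.
We need to find the index of the maximum logit.
Index 0: 2.4
Index 1: 0.9
Index 2: 0.7
Index 3: 1.3
Maximum logit = 2.4 at index 0

0


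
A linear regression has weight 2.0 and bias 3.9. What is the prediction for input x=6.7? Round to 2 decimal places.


y = 2.0 * 6.7 + (3.9)
= 13.4 + (3.9)
= 17.30

17.30


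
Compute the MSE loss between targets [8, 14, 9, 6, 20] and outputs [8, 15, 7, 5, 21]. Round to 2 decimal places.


Differences: [0, -1, 2, 1, -1]
Squared errors: [0, 1, 4, 1, 1]
Sum of squared errors = 7
MSE = 7 / 5 = 1.40

1.40


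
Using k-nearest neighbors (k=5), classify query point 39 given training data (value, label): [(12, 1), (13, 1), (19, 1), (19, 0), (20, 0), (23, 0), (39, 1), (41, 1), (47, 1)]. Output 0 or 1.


Distances from query 39:
Point 39 (class 1): distance = 0
Point 41 (class 1): distance = 2
Point 47 (class 1): distance = 8
Point 23 (class 0): distance = 16
Point 20 (class 0): distance = 19
K=5 nearest neighbors: classes = [1, 1, 1, 0, 0]
Votes for class 1: 3 / 5
Majority vote => class 1

1


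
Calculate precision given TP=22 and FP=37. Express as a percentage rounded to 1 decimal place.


Precision = TP / (TP + FP) * 100
= 22 / (22 + 37)
= 22 / 59
= 0.3729
= 37.3%

37.3


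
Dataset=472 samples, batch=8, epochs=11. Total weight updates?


Iterations per epoch = 472 / 8 = 59
Total updates = iterations_per_epoch * epochs
= 59 * 11
= 649

649


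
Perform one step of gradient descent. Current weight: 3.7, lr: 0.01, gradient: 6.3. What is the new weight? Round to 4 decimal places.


w_new = w_old - lr * gradient
= 3.7 - 0.01 * 6.3
= 3.7 - (0.063)
= 3.6370

3.6370


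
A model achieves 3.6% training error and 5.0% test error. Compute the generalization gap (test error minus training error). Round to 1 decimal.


Generalization gap = test_error - train_error
= 5.0 - 3.6
= 1.4%
A small gap suggests good generalization.

1.4


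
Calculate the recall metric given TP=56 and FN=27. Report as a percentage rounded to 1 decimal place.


Recall = TP / (TP + FN) * 100
= 56 / (56 + 27)
= 56 / 83
= 0.6747
= 67.5%

67.5


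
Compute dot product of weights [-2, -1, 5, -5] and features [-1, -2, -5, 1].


Element-wise products:
-2 * -1 = 2
-1 * -2 = 2
5 * -5 = -25
-5 * 1 = -5
Sum = 2 + 2 + -25 + -5
= -26

-26


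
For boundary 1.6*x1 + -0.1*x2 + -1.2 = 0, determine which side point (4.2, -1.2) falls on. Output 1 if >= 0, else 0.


Compute 1.6 * 4.2 + -0.1 * -1.2 + -1.2
= 6.72 + 0.12 + -1.2
= 5.64
Since 5.64 >= 0, the point is on the positive side.

1


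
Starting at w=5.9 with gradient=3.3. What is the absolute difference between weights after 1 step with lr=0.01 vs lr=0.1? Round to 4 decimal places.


With lr=0.01: w_new = 5.9 - 0.01 * 3.3 = 5.867
With lr=0.1: w_new = 5.9 - 0.1 * 3.3 = 5.57
Absolute difference = |5.867 - 5.57|
= 0.2970

0.2970


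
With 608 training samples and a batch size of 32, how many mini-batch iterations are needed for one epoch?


Iterations per epoch = dataset_size / batch_size
= 608 / 32
= 19

19


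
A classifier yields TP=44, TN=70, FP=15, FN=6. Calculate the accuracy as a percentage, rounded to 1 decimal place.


Accuracy = (TP + TN) / (TP + TN + FP + FN) * 100
= (44 + 70) / (44 + 70 + 15 + 6)
= 114 / 135
= 0.8444
= 84.4%

84.4


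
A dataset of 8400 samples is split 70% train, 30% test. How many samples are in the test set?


Train samples = 8400 * 70% = 5880
Test samples = 8400 - 5880
= 2520

2520


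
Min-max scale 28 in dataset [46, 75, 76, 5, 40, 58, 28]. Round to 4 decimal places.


Min = 5, Max = 76
Range = 76 - 5 = 71
Scaled = (x - min) / (max - min)
= (28 - 5) / 71
= 23 / 71
= 0.3239

0.3239


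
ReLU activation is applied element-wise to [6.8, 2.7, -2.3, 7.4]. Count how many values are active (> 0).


ReLU(x) = max(0, x) for each element:
ReLU(6.8) = 6.8
ReLU(2.7) = 2.7
ReLU(-2.3) = 0
ReLU(7.4) = 7.4
Active neurons (>0): 3

3


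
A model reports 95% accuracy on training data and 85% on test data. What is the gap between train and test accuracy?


Gap = train_accuracy - test_accuracy
= 95 - 85
= 10%
This moderate gap may indicate mild overfitting.

10


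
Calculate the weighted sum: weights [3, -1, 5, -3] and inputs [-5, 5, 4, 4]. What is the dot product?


Element-wise products:
3 * -5 = -15
-1 * 5 = -5
5 * 4 = 20
-3 * 4 = -12
Sum = -15 + -5 + 20 + -12
= -12

-12


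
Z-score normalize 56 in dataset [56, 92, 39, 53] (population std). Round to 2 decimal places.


Mean = (56 + 92 + 39 + 53) / 4 = 60.0
Variance = sum((x_i - mean)^2) / n = 382.5
Std = sqrt(382.5) = 19.5576
Z = (x - mean) / std
= (56 - 60.0) / 19.5576
= -4.0 / 19.5576
= -0.20

-0.20


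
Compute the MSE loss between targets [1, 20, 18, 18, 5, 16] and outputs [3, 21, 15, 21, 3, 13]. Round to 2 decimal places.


Differences: [-2, -1, 3, -3, 2, 3]
Squared errors: [4, 1, 9, 9, 4, 9]
Sum of squared errors = 36
MSE = 36 / 6 = 6.00

6.00


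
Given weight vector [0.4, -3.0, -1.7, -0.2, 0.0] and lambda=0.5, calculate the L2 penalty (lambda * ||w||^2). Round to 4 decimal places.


Squaring each weight:
0.4^2 = 0.16
(-3.0)^2 = 9.0
(-1.7)^2 = 2.89
(-0.2)^2 = 0.04
0.0^2 = 0.0
Sum of squares = 12.09
Penalty = 0.5 * 12.09 = 6.0450

6.0450


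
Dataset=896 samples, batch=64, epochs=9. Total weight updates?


Iterations per epoch = 896 / 64 = 14
Total updates = iterations_per_epoch * epochs
= 14 * 9
= 126

126


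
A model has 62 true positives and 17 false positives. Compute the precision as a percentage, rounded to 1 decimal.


Precision = TP / (TP + FP) * 100
= 62 / (62 + 17)
= 62 / 79
= 0.7848
= 78.5%

78.5


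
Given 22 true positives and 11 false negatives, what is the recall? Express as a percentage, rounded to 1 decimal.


Recall = TP / (TP + FN) * 100
= 22 / (22 + 11)
= 22 / 33
= 0.6667
= 66.7%

66.7


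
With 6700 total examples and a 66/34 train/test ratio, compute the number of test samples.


Train samples = 6700 * 66% = 4422
Test samples = 6700 - 4422
= 2278

2278


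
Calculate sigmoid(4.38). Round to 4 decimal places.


sigmoid(z) = 1 / (1 + exp(-z))
exp(-(4.38)) = exp(-4.38) = 0.0125
1 + 0.0125 = 1.0125
1 / 1.0125 = 0.9876

0.9876


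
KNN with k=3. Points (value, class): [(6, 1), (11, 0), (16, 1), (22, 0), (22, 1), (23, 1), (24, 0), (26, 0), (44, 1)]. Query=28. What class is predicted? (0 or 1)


Distances from query 28:
Point 26 (class 0): distance = 2
Point 24 (class 0): distance = 4
Point 23 (class 1): distance = 5
K=3 nearest neighbors: classes = [0, 0, 1]
Votes for class 1: 1 / 3
Majority vote => class 0

0


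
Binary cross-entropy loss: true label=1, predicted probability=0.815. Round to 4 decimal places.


For y=1: Loss = -log(p)
= -log(0.815)
= -(-0.2046)
= 0.2046

0.2046


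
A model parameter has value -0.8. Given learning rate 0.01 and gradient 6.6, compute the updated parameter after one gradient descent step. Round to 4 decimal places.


w_new = w_old - lr * gradient
= -0.8 - 0.01 * 6.6
= -0.8 - (0.066)
= -0.8660

-0.8660


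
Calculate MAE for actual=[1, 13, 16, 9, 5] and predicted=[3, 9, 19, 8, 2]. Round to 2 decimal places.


Absolute errors: [2, 4, 3, 1, 3]
Sum of absolute errors = 13
MAE = 13 / 5 = 2.60

2.60


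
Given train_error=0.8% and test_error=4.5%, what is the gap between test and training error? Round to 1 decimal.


Generalization gap = test_error - train_error
= 4.5 - 0.8
= 3.7%
A moderate gap.

3.7


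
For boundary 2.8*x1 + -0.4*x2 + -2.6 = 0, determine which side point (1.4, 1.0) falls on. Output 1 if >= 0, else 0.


Compute 2.8 * 1.4 + -0.4 * 1.0 + -2.6
= 3.92 + -0.4 + -2.6
= 0.92
Since 0.92 >= 0, the point is on the positive side.

1


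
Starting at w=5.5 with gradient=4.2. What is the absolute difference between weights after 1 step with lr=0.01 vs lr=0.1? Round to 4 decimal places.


With lr=0.01: w_new = 5.5 - 0.01 * 4.2 = 5.458
With lr=0.1: w_new = 5.5 - 0.1 * 4.2 = 5.08
Absolute difference = |5.458 - 5.08|
= 0.3780

0.3780


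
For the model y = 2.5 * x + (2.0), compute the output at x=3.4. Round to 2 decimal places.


y = 2.5 * 3.4 + (2.0)
= 8.5 + (2.0)
= 10.50

10.50


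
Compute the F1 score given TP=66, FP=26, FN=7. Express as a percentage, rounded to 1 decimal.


Precision = TP / (TP + FP) = 66 / 92 = 0.7174
Recall = TP / (TP + FN) = 66 / 73 = 0.9041
F1 = 2 * P * R / (P + R)
= 2 * 0.7174 * 0.9041 / (0.7174 + 0.9041)
= 1.2972 / 1.6215
= 0.8
As percentage: 80.0%

80.0


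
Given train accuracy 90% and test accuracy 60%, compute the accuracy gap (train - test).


Gap = train_accuracy - test_accuracy
= 90 - 60
= 30%
This large gap strongly indicates overfitting.

30


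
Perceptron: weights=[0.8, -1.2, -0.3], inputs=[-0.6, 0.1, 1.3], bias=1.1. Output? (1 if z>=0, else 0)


z = w . x + b
= 0.8*-0.6 + -1.2*0.1 + -0.3*1.3 + 1.1
= -0.48 + -0.12 + -0.39 + 1.1
= -0.99 + 1.1
= 0.11
Since z = 0.11 >= 0, output = 1

1


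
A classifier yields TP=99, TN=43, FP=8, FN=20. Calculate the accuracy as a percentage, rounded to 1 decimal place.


Accuracy = (TP + TN) / (TP + TN + FP + FN) * 100
= (99 + 43) / (99 + 43 + 8 + 20)
= 142 / 170
= 0.8353
= 83.5%

83.5


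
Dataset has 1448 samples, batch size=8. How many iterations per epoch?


Iterations per epoch = dataset_size / batch_size
= 1448 / 8
= 181

181


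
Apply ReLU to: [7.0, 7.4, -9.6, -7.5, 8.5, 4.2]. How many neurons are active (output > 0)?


ReLU(x) = max(0, x) for each element:
ReLU(7.0) = 7.0
ReLU(7.4) = 7.4
ReLU(-9.6) = 0
ReLU(-7.5) = 0
ReLU(8.5) = 8.5
ReLU(4.2) = 4.2
Active neurons (>0): 4

4


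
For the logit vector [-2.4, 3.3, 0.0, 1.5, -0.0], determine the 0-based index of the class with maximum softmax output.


Softmax is a monotonic transformation, so it preserves the argmax.
We need to find the index of the maximum logit.
Index 0: -2.4
Index 1: 3.3
Index 2: 0.0
Index 3: 1.5
Index 4: -0.0
Maximum logit = 3.3 at index 1

1


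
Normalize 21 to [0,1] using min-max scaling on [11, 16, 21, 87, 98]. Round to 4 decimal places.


Min = 11, Max = 98
Range = 98 - 11 = 87
Scaled = (x - min) / (max - min)
= (21 - 11) / 87
= 10 / 87
= 0.1149

0.1149


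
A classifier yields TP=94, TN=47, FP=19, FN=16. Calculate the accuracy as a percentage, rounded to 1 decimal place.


Accuracy = (TP + TN) / (TP + TN + FP + FN) * 100
= (94 + 47) / (94 + 47 + 19 + 16)
= 141 / 176
= 0.8011
= 80.1%

80.1


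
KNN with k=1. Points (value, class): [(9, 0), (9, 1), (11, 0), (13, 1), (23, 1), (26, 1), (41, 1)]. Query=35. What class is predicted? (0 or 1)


Distances from query 35:
Point 41 (class 1): distance = 6
K=1 nearest neighbors: classes = [1]
Votes for class 1: 1 / 1
Majority vote => class 1

1


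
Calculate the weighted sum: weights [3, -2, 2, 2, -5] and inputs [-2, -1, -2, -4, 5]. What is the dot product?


Element-wise products:
3 * -2 = -6
-2 * -1 = 2
2 * -2 = -4
2 * -4 = -8
-5 * 5 = -25
Sum = -6 + 2 + -4 + -8 + -25
= -41

-41


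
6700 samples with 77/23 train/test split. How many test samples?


Train samples = 6700 * 77% = 5159
Test samples = 6700 - 5159
= 1541

1541


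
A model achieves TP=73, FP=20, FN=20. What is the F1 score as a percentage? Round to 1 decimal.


Precision = TP / (TP + FP) = 73 / 93 = 0.7849
Recall = TP / (TP + FN) = 73 / 93 = 0.7849
F1 = 2 * P * R / (P + R)
= 2 * 0.7849 * 0.7849 / (0.7849 + 0.7849)
= 1.2323 / 1.5699
= 0.7849
As percentage: 78.5%

78.5


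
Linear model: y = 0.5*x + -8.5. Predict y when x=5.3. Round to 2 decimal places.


y = 0.5 * 5.3 + (-8.5)
= 2.65 + (-8.5)
= -5.85

-5.85


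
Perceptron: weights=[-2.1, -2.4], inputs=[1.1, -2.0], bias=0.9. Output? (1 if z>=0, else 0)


z = w . x + b
= -2.1*1.1 + -2.4*-2.0 + 0.9
= -2.31 + 4.8 + 0.9
= 2.49 + 0.9
= 3.39
Since z = 3.39 >= 0, output = 1

1


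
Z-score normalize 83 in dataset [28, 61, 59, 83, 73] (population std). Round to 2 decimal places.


Mean = (28 + 61 + 59 + 83 + 73) / 5 = 60.8
Variance = sum((x_i - mean)^2) / n = 344.16
Std = sqrt(344.16) = 18.5515
Z = (x - mean) / std
= (83 - 60.8) / 18.5515
= 22.2 / 18.5515
= 1.20

1.20


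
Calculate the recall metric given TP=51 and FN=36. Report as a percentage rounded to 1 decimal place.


Recall = TP / (TP + FN) * 100
= 51 / (51 + 36)
= 51 / 87
= 0.5862
= 58.6%

58.6


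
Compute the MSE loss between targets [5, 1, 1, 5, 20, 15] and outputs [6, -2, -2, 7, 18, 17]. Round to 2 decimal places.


Differences: [-1, 3, 3, -2, 2, -2]
Squared errors: [1, 9, 9, 4, 4, 4]
Sum of squared errors = 31
MSE = 31 / 6 = 5.17

5.17


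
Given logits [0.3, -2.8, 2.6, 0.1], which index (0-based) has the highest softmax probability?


Softmax is a monotonic transformation, so it preserves the argmax.
We need to find the index of the maximum logit.
Index 0: 0.3
Index 1: -2.8
Index 2: 2.6
Index 3: 0.1
Maximum logit = 2.6 at index 2

2


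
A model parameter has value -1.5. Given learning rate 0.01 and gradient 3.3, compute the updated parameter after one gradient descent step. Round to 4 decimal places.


w_new = w_old - lr * gradient
= -1.5 - 0.01 * 3.3
= -1.5 - (0.033)
= -1.5330

-1.5330


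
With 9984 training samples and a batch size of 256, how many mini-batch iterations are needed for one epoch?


Iterations per epoch = dataset_size / batch_size
= 9984 / 256
= 39

39


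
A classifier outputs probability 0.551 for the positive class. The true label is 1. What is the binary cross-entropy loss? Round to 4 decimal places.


For y=1: Loss = -log(p)
= -log(0.551)
= -(-0.596)
= 0.5960

0.5960


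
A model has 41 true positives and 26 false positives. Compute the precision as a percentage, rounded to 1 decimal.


Precision = TP / (TP + FP) * 100
= 41 / (41 + 26)
= 41 / 67
= 0.6119
= 61.2%

61.2


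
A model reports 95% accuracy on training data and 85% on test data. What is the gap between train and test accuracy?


Gap = train_accuracy - test_accuracy
= 95 - 85
= 10%
This moderate gap may indicate mild overfitting.

10


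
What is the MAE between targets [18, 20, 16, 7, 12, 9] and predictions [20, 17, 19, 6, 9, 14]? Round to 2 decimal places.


Absolute errors: [2, 3, 3, 1, 3, 5]
Sum of absolute errors = 17
MAE = 17 / 6 = 2.83

2.83


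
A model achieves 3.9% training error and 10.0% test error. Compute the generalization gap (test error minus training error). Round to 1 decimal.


Generalization gap = test_error - train_error
= 10.0 - 3.9
= 6.1%
A moderate gap.

6.1


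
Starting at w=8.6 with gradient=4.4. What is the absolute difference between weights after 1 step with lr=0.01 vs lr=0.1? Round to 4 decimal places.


With lr=0.01: w_new = 8.6 - 0.01 * 4.4 = 8.556
With lr=0.1: w_new = 8.6 - 0.1 * 4.4 = 8.16
Absolute difference = |8.556 - 8.16|
= 0.3960

0.3960


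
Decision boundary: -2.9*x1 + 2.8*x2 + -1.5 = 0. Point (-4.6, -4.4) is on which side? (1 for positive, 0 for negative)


Compute -2.9 * -4.6 + 2.8 * -4.4 + -1.5
= 13.34 + -12.32 + -1.5
= -0.48
Since -0.48 < 0, the point is on the negative side.

0


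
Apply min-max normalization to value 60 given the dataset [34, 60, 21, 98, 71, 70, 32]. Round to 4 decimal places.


Min = 21, Max = 98
Range = 98 - 21 = 77
Scaled = (x - min) / (max - min)
= (60 - 21) / 77
= 39 / 77
= 0.5065

0.5065


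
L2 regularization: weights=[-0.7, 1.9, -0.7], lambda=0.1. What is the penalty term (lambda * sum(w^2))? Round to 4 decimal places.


Squaring each weight:
(-0.7)^2 = 0.49
1.9^2 = 3.61
(-0.7)^2 = 0.49
Sum of squares = 4.59
Penalty = 0.1 * 4.59 = 0.4590

0.4590


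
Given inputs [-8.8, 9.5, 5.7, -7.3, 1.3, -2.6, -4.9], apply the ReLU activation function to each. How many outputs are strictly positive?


ReLU(x) = max(0, x) for each element:
ReLU(-8.8) = 0
ReLU(9.5) = 9.5
ReLU(5.7) = 5.7
ReLU(-7.3) = 0
ReLU(1.3) = 1.3
ReLU(-2.6) = 0
ReLU(-4.9) = 0
Active neurons (>0): 3

3


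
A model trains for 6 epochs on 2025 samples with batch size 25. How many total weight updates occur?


Iterations per epoch = 2025 / 25 = 81
Total updates = iterations_per_epoch * epochs
= 81 * 6
= 486

486


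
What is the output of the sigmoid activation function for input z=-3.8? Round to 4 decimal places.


sigmoid(z) = 1 / (1 + exp(-z))
exp(-(-3.8)) = exp(3.8) = 44.7012
1 + 44.7012 = 45.7012
1 / 45.7012 = 0.0219

0.0219


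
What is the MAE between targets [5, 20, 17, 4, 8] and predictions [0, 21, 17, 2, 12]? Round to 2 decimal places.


Absolute errors: [5, 1, 0, 2, 4]
Sum of absolute errors = 12
MAE = 12 / 5 = 2.40

2.40


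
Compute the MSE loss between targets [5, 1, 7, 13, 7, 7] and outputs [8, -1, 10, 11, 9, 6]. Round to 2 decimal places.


Differences: [-3, 2, -3, 2, -2, 1]
Squared errors: [9, 4, 9, 4, 4, 1]
Sum of squared errors = 31
MSE = 31 / 6 = 5.17

5.17


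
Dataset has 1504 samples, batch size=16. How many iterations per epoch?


Iterations per epoch = dataset_size / batch_size
= 1504 / 16
= 94

94


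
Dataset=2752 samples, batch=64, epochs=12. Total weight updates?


Iterations per epoch = 2752 / 64 = 43
Total updates = iterations_per_epoch * epochs
= 43 * 12
= 516

516


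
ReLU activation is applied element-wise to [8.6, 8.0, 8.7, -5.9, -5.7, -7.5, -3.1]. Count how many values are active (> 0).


ReLU(x) = max(0, x) for each element:
ReLU(8.6) = 8.6
ReLU(8.0) = 8.0
ReLU(8.7) = 8.7
ReLU(-5.9) = 0
ReLU(-5.7) = 0
ReLU(-7.5) = 0
ReLU(-3.1) = 0
Active neurons (>0): 3

3
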